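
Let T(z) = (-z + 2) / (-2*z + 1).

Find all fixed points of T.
{1/2 - sqrt(3)*I/2, 1/2 + sqrt(3)*I/2}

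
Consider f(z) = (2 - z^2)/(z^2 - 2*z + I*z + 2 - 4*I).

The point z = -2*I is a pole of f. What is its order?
Factor the denominator:
  z^2 - 2*z + I*z + 2 - 4*I = (z + 2*I)*(z - 2 - I)

The numerator P(z) = 2 - z^2 has P(-2*I) = 6 ≠ 0, so no factor of (z + 2*I) cancels.
Near z = -2*I we can therefore write f(z) = g(z)/(z + 2*I) with g analytic at -2*I and g(-2*I) ≠ 0 (g is the numerator divided by the remaining denominator factors).

Hence z = -2*I is a pole of order 1.

Final answer: 1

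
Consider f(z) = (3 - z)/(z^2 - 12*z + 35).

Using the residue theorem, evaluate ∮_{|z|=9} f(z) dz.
By the residue theorem, ∮_C f(z) dz = 2πi · (sum of the residues of f at the poles inside |z| = 9).

The denominator factors as (z - 5)*(z - 7), so the singularities of f are simple poles at z = 5, z = 7.
  |5|² = 25 < 81 = 9², so this pole is inside the contour.
  |7|² = 49 < 81 = 9², so this pole is inside the contour.

With P(z) = 3 - z and Q(z) = z^2 - 12*z + 35, each pole is simple, so Res(f, z₀) = P(z₀)/Q'(z₀) with Q'(z) = 2*z - 12.
  Res(f, 5) = P(5)/Q'(5) = (-2)/(-2) = 1
  Res(f, 7) = P(7)/Q'(7) = (-4)/(2) = -2

Sum of residues inside C: -1
∮_C f(z) dz = 2πi · (-1) = -2*I*pi

Final answer: -2*I*pi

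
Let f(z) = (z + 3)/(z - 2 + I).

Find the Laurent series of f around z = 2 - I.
(5 - I)/(z - 2 + I) + 1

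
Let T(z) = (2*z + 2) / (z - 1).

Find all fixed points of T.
T(z) = z means 2*z + 2 = z*(z - 1), i.e.
  z^2 - 3*z - 2 = 0.
Discriminant: (-3)^2 - 4*(1)*(-2) = 17, so the roots are real.
  z = (3 ± sqrt(17))/(2*(1))
Fixed points: {3/2 - sqrt(17)/2, 3/2 + sqrt(17)/2}

Final answer: {3/2 - sqrt(17)/2, 3/2 + sqrt(17)/2}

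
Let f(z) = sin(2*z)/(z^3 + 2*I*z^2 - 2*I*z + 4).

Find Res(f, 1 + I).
Write f(z) = P(z)/Q(z) with P(z) = sin(2*z) and Q(z) = z^3 + 2*I*z^2 - 2*I*z + 4.
The denominator factors as Q(z) = (z + 1 + I)*(z + 2*I)*(z - 1 - I), so z = 1 + I is a simple zero of Q and P is analytic there; z = 1 + I is therefore a simple pole and
  Res(f, z₀) = P(z₀)/Q'(z₀).

Q'(z) = 3*z^2 + 4*I*z - 2*I, so Q'(1 + I) = -4 + 8*I.
P(1 + I) = sin(2 + 2*I).

Res(f, 1 + I) = (sin(2 + 2*I))/(-4 + 8*I) = (-1/20 - I/10)*sin(2 + 2*I)

Final answer: (-1/20 - I/10)*sin(2 + 2*I)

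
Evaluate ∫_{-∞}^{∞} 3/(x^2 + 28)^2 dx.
Let f(z) = 3/(z^2 + 28)^2. The denominator has no real zeros and deg Q - deg P = 4 ≥ 2, so the integral of f over the upper semicircle |z| = R tends to 0 as R → ∞. Closing the contour in the upper half-plane,
  ∫_{-∞}^{∞} f(x) dx = 2πi · Σ Res(f, z_k)  over the poles with Im z_k > 0.

Zeros of the denominator: z^2 + 28 = 0 gives z = ±2*sqrt(7)*I.
Upper half-plane: z = 2*sqrt(7)*I (a pole of order 2).

Write f(z) = g(z)/(z - 2*sqrt(7)*I)^2 with g(z) = 3/(z + 2*sqrt(7)*I)^2. For a double pole, Res(f, z₀) = g'(z₀):
  g'(z) = -6/(z + 2*sqrt(7)*I)^3
  Res(f, 2*sqrt(7)*I) = g'(2*sqrt(7)*I) = -3*sqrt(7)*I/1568

∫_{-∞}^{∞} f(x) dx = 2πi · (-3*sqrt(7)*I/1568) = 3*sqrt(7)*pi/784

Final answer: 3*sqrt(7)*pi/784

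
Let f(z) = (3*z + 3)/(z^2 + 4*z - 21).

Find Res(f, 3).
Write f(z) = P(z)/Q(z) with P(z) = 3*z + 3 and Q(z) = z^2 + 4*z - 21.
The denominator factors as Q(z) = (z + 7)*(z - 3), so z = 3 is a simple zero of Q and P is analytic there; z = 3 is therefore a simple pole and
  Res(f, z₀) = P(z₀)/Q'(z₀).

Q'(z) = 2*z + 4, so Q'(3) = 10.
P(3) = 12.

Res(f, 3) = (12)/(10) = 6/5

Final answer: 6/5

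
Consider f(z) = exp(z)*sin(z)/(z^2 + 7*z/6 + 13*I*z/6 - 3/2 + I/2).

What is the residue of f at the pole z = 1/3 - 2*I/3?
(33/73 - 15*I/73)*exp(1/3 - 2*I/3)*sin(1/3 - 2*I/3)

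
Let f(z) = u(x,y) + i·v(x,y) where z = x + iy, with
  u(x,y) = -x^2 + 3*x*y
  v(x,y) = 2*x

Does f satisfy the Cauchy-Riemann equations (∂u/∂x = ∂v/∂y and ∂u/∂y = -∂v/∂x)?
∂u/∂x = -2*x + 3*y
∂v/∂y = 0
∂u/∂y = 3*x
∂v/∂x = 2
∂u/∂x ≠ ∂v/∂y and ∂u/∂y ≠ -∂v/∂x; the Cauchy-Riemann equations are not satisfied, so f is not analytic.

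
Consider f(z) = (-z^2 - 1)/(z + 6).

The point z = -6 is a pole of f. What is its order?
1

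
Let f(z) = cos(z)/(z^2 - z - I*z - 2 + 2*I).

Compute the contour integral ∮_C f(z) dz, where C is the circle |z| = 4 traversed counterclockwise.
By the residue theorem, ∮_C f(z) dz = 2πi · (sum of the residues of f at the poles inside |z| = 4).

The denominator factors as (z + 1 - I)*(z - 2), so the singularities of f are simple poles at z = -1 + I, z = 2.
  |-1 + I|² = 2 < 16 = 4², so this pole is inside the contour.
  |2|² = 4 < 16 = 4², so this pole is inside the contour.

With P(z) = cos(z) and Q(z) = z^2 - z - I*z - 2 + 2*I, each pole is simple, so Res(f, z₀) = P(z₀)/Q'(z₀) with Q'(z) = 2*z - 1 - I.
  Res(f, -1 + I) = P(-1 + I)/Q'(-1 + I) = (cos(1 - I))/(-3 + I) = (-3/10 - I/10)*cos(1 - I)
  Res(f, 2) = P(2)/Q'(2) = (cos(2))/(3 - I) = (3/10 + I/10)*cos(2)

Sum of residues inside C: (-3/10 - I/10)*cos(1 - I) + (3/10 + I/10)*cos(2)
∮_C f(z) dz = 2πi · ((-3/10 - I/10)*cos(1 - I) + (3/10 + I/10)*cos(2)) = pi*(1/5 - 3*I/5)*cos(1 - I) + pi*(-1/5 + 3*I/5)*cos(2)

Final answer: pi*(1/5 - 3*I/5)*cos(1 - I) + pi*(-1/5 + 3*I/5)*cos(2)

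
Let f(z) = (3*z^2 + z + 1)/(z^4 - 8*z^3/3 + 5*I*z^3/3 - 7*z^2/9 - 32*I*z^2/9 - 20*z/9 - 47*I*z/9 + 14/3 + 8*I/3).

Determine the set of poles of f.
The singularities of f are the zeros of the denominator. Factoring,
  z^4 - 8*z^3/3 + 5*I*z^3/3 - 7*z^2/9 - 32*I*z^2/9 - 20*z/9 - 47*I*z/9 + 14/3 + 8*I/3 = (z + 2*I)*(z - 2/3 + I/3)*(z - 3)*(z + 1 - 2*I/3)
so the candidates are z = -2*I, z = 2/3 - I/3, z = 3, z = -1 + 2*I/3.

Check the numerator P(z) = 3*z^2 + z + 1 at each one:
  P(-2*I) = -11 - 2*I ≠ 0, so z = -2*I is a (simple) pole.
  P(2/3 - I/3) = 8/3 - 5*I/3 ≠ 0, so z = 2/3 - I/3 is a (simple) pole.
  P(3) = 31 ≠ 0, so z = 3 is a (simple) pole.
  P(-1 + 2*I/3) = 5/3 - 10*I/3 ≠ 0, so z = -1 + 2*I/3 is a (simple) pole.

Poles of f: {-1 + 2*I/3, -2*I, 2/3 - I/3, 3}

Final answer: {-1 + 2*I/3, -2*I, 2/3 - I/3, 3}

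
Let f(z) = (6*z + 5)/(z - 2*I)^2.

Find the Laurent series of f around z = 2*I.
Put w = z - (2*I), i.e. z = w + 2*I. The denominator is w^2, so it suffices to rewrite the numerator in powers of w.

P(z) = 6*z + 5
P(w + 2*I) = 5 + 12*I + 6*w

Dividing each term by w^2:
  f = (5 + 12*I)/w^2 + 6/w

Substituting back w = z - 2*I:
  f(z) = (5 + 12*I)/(z - 2*I)^2 + 6/(z - 2*I)

The series is finite because the numerator is a polynomial; the negative powers form the principal part, and the coefficient of 1/(z - 2*I) gives Res(f, 2*I) = 6.

Final answer: (5 + 12*I)/(z - 2*I)^2 + 6/(z - 2*I)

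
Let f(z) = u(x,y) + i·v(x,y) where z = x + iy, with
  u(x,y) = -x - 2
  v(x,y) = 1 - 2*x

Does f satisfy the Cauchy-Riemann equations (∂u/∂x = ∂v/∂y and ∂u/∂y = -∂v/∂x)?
∂u/∂x = -1
∂v/∂y = 0
∂u/∂y = 0
∂v/∂x = -2
∂u/∂x ≠ ∂v/∂y and ∂u/∂y ≠ -∂v/∂x; the Cauchy-Riemann equations are not satisfied, so f is not analytic.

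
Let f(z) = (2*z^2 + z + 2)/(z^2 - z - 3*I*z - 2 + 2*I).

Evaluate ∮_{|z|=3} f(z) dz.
pi*(-12 + 6*I)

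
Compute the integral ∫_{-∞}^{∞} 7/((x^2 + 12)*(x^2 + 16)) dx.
Let f(z) = 7/((z^2 + 12)*(z^2 + 16)). The denominator has no real zeros and deg Q - deg P = 4 ≥ 2, so the integral of f over the upper semicircle |z| = R tends to 0 as R → ∞. Closing the contour in the upper half-plane,
  ∫_{-∞}^{∞} f(x) dx = 2πi · Σ Res(f, z_k)  over the poles with Im z_k > 0.

Zeros of the denominator: z^2 + 16 = 0 gives z = ±4*I; z^2 + 12 = 0 gives z = ±2*sqrt(3)*I.
Upper half-plane: z = 4*I, z = 2*sqrt(3)*I (simple).

Each pole is a simple zero of Q(z) = z^4 + 28*z^2 + 192, so Res(f, z₀) = P(z₀)/Q'(z₀) with P(z) = 7, Q'(z) = 4*z^3 + 56*z:
  Res(f, 4*I) = (7)/(-32*I) = 7*I/32
  Res(f, 2*sqrt(3)*I) = (7)/(16*sqrt(3)*I) = -7*sqrt(3)*I/48

Sum of residues: 7*I*(3 - 2*sqrt(3))/96
∫_{-∞}^{∞} f(x) dx = 2πi · (7*I*(3 - 2*sqrt(3))/96) = 7*pi*(-3 + 2*sqrt(3))/48

Final answer: 7*pi*(-3 + 2*sqrt(3))/48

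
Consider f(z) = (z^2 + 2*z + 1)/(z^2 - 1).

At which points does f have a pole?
The singularities of f are the zeros of the denominator. Factoring,
  z^2 - 1 = (z + 1)*(z - 1)
so the candidates are z = -1, z = 1.

Check the numerator P(z) = z^2 + 2*z + 1 at each one:
  P(-1) = 0, so the factor (z + 1) cancels and z = -1 is only a removable singularity, not a pole.
  P(1) = 4 ≠ 0, so z = 1 is a (simple) pole.

Poles of f: {1}

Final answer: {1}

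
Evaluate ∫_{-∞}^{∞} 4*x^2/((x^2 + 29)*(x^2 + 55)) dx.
Let f(z) = 4*z^2/((z^2 + 29)*(z^2 + 55)). The denominator has no real zeros and deg Q - deg P = 2 ≥ 2, so the integral of f over the upper semicircle |z| = R tends to 0 as R → ∞. Closing the contour in the upper half-plane,
  ∫_{-∞}^{∞} f(x) dx = 2πi · Σ Res(f, z_k)  over the poles with Im z_k > 0.

Zeros of the denominator: z^2 + 29 = 0 gives z = ±sqrt(29)*I; z^2 + 55 = 0 gives z = ±sqrt(55)*I.
Upper half-plane: z = sqrt(29)*I, z = sqrt(55)*I (simple).

Each pole is a simple zero of Q(z) = z^4 + 84*z^2 + 1595, so Res(f, z₀) = P(z₀)/Q'(z₀) with P(z) = 4*z^2, Q'(z) = 4*z^3 + 168*z:
  Res(f, sqrt(29)*I) = (-116)/(52*sqrt(29)*I) = sqrt(29)*I/13
  Res(f, sqrt(55)*I) = (-220)/(-52*sqrt(55)*I) = -sqrt(55)*I/13

Sum of residues: I*(-sqrt(55) + sqrt(29))/13
∫_{-∞}^{∞} f(x) dx = 2πi · (I*(-sqrt(55) + sqrt(29))/13) = 2*pi*(-sqrt(29) + sqrt(55))/13

Final answer: 2*pi*(-sqrt(29) + sqrt(55))/13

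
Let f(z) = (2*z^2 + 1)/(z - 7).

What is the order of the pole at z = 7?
Factor the denominator:
  z - 7 = (z - 7)

The numerator P(z) = 2*z^2 + 1 has P(7) = 99 ≠ 0, so no factor of (z - 7) cancels.
Near z = 7 we can therefore write f(z) = g(z)/(z - 7) with g analytic at 7 and g(7) ≠ 0 (g is just the numerator).

Hence z = 7 is a pole of order 1.

Final answer: 1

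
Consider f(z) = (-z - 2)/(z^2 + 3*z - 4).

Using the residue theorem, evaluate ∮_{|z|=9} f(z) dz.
By the residue theorem, ∮_C f(z) dz = 2πi · (sum of the residues of f at the poles inside |z| = 9).

The denominator factors as (z - 1)*(z + 4), so the singularities of f are simple poles at z = 1, z = -4.
  |1|² = 1 < 81 = 9², so this pole is inside the contour.
  |-4|² = 16 < 81 = 9², so this pole is inside the contour.

With P(z) = -z - 2 and Q(z) = z^2 + 3*z - 4, each pole is simple, so Res(f, z₀) = P(z₀)/Q'(z₀) with Q'(z) = 2*z + 3.
  Res(f, 1) = P(1)/Q'(1) = (-3)/(5) = -3/5
  Res(f, -4) = P(-4)/Q'(-4) = (2)/(-5) = -2/5

Sum of residues inside C: -1
∮_C f(z) dz = 2πi · (-1) = -2*I*pi

Final answer: -2*I*pi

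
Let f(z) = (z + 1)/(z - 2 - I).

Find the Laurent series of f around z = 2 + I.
(3 + I)/(z - 2 - I) + 1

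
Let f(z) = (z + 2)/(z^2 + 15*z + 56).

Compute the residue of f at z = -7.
Write f(z) = P(z)/Q(z) with P(z) = z + 2 and Q(z) = z^2 + 15*z + 56.
The denominator factors as Q(z) = (z + 8)*(z + 7), so z = -7 is a simple zero of Q and P is analytic there; z = -7 is therefore a simple pole and
  Res(f, z₀) = P(z₀)/Q'(z₀).

Q'(z) = 2*z + 15, so Q'(-7) = 1.
P(-7) = -5.

Res(f, -7) = (-5)/(1) = -5

Final answer: -5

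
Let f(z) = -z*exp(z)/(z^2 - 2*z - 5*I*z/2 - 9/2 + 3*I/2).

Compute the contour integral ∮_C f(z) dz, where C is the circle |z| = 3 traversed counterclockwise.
By the residue theorem, ∮_C f(z) dz = 2πi · (sum of the residues of f at the poles inside |z| = 3).

The denominator factors as (z + 1 - I)*(z - 3 - 3*I/2), so the singularities of f are simple poles at z = -1 + I, z = 3 + 3*I/2.
  |-1 + I|² = 2 < 9 = 3², so this pole is inside the contour.
  |3 + 3*I/2|² = 45/4 > 9 = 3², so this pole is outside the contour.

With P(z) = -z*exp(z) and Q(z) = z^2 - 2*z - 5*I*z/2 - 9/2 + 3*I/2, each pole is simple, so Res(f, z₀) = P(z₀)/Q'(z₀) with Q'(z) = 2*z - 2 - 5*I/2.
  Res(f, -1 + I) = P(-1 + I)/Q'(-1 + I) = ((1 - I)*exp(-1 + I))/(-4 - I/2) = (-14/65 + 18*I/65)*exp(-1 + I)

∮_C f(z) dz = 2πi · ((-14/65 + 18*I/65)*exp(-1 + I)) = pi*(-36/65 - 28*I/65)*exp(-1 + I)

Final answer: pi*(-36/65 - 28*I/65)*exp(-1 + I)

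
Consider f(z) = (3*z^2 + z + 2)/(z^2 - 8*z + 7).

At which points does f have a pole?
The singularities of f are the zeros of the denominator. Factoring,
  z^2 - 8*z + 7 = (z - 1)*(z - 7)
so the candidates are z = 1, z = 7.

Check the numerator P(z) = 3*z^2 + z + 2 at each one:
  P(1) = 6 ≠ 0, so z = 1 is a (simple) pole.
  P(7) = 156 ≠ 0, so z = 7 is a (simple) pole.

Poles of f: {1, 7}

Final answer: {1, 7}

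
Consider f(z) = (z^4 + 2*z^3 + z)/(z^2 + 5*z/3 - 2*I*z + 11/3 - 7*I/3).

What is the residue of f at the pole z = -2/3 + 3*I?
Write f(z) = P(z)/Q(z) with P(z) = z^4 + 2*z^3 + z and Q(z) = z^2 + 5*z/3 - 2*I*z + 11/3 - 7*I/3.
The denominator factors as Q(z) = (z + 2/3 - 3*I)*(z + 1 + I), so z = -2/3 + 3*I is a simple zero of Q and P is analytic there; z = -2/3 + 3*I is therefore a simple pole and
  Res(f, z₀) = P(z₀)/Q'(z₀).

Q'(z) = 2*z + 5/3 - 2*I, so Q'(-2/3 + 3*I) = 1/3 + 4*I.
P(-2/3 + 3*I) = 7447/81 + 229*I/9.

Res(f, -2/3 + 3*I) = (7447/81 + 229*I/9)/(1/3 + 4*I) = 32179/3915 - 29101*I/1305

Final answer: 32179/3915 - 29101*I/1305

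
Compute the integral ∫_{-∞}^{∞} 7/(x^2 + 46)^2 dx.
Let f(z) = 7/(z^2 + 46)^2. The denominator has no real zeros and deg Q - deg P = 4 ≥ 2, so the integral of f over the upper semicircle |z| = R tends to 0 as R → ∞. Closing the contour in the upper half-plane,
  ∫_{-∞}^{∞} f(x) dx = 2πi · Σ Res(f, z_k)  over the poles with Im z_k > 0.

Zeros of the denominator: z^2 + 46 = 0 gives z = ±sqrt(46)*I.
Upper half-plane: z = sqrt(46)*I (a pole of order 2).

Write f(z) = g(z)/(z - sqrt(46)*I)^2 with g(z) = 7/(z + sqrt(46)*I)^2. For a double pole, Res(f, z₀) = g'(z₀):
  g'(z) = -14/(z + sqrt(46)*I)^3
  Res(f, sqrt(46)*I) = g'(sqrt(46)*I) = -7*sqrt(46)*I/8464

∫_{-∞}^{∞} f(x) dx = 2πi · (-7*sqrt(46)*I/8464) = 7*sqrt(46)*pi/4232

Final answer: 7*sqrt(46)*pi/4232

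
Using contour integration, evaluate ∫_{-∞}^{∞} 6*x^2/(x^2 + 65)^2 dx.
Let f(z) = 6*z^2/(z^2 + 65)^2. The denominator has no real zeros and deg Q - deg P = 2 ≥ 2, so the integral of f over the upper semicircle |z| = R tends to 0 as R → ∞. Closing the contour in the upper half-plane,
  ∫_{-∞}^{∞} f(x) dx = 2πi · Σ Res(f, z_k)  over the poles with Im z_k > 0.

Zeros of the denominator: z^2 + 65 = 0 gives z = ±sqrt(65)*I.
Upper half-plane: z = sqrt(65)*I (a pole of order 2).

Write f(z) = g(z)/(z - sqrt(65)*I)^2 with g(z) = 6*z^2/(z + sqrt(65)*I)^2. For a double pole, Res(f, z₀) = g'(z₀):
  g'(z) = 12*sqrt(65)*I*z/(z + sqrt(65)*I)^3
  Res(f, sqrt(65)*I) = g'(sqrt(65)*I) = -3*sqrt(65)*I/130

∫_{-∞}^{∞} f(x) dx = 2πi · (-3*sqrt(65)*I/130) = 3*sqrt(65)*pi/65

Final answer: 3*sqrt(65)*pi/65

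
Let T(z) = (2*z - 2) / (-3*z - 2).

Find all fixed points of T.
T(z) = z means 2*z - 2 = z*(-3*z - 2), i.e.
  -3*z^2 - 4*z + 2 = 0.
Discriminant: (-4)^2 - 4*(-3)*(2) = 40, so the roots are real.
  z = (4 ± sqrt(40))/(2*(-3))
Fixed points: {-sqrt(10)/3 - 2/3, -2/3 + sqrt(10)/3}

Final answer: {-sqrt(10)/3 - 2/3, -2/3 + sqrt(10)/3}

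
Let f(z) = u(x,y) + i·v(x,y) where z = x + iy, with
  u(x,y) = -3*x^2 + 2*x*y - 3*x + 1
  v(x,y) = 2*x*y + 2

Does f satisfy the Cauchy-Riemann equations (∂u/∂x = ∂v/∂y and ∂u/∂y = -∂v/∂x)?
∂u/∂x = -6*x + 2*y - 3
∂v/∂y = 2*x
∂u/∂y = 2*x
∂v/∂x = 2*y
∂u/∂x ≠ ∂v/∂y and ∂u/∂y ≠ -∂v/∂x; the Cauchy-Riemann equations are not satisfied, so f is not analytic.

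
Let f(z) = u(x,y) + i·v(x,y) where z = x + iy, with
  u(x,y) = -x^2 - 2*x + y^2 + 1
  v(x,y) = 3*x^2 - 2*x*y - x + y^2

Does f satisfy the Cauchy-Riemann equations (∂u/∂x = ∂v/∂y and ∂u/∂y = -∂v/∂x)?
∂u/∂x = -2*x - 2
∂v/∂y = -2*x + 2*y
∂u/∂y = 2*y
∂v/∂x = 6*x - 2*y - 1
∂u/∂x ≠ ∂v/∂y and ∂u/∂y ≠ -∂v/∂x; the Cauchy-Riemann equations are not satisfied, so f is not analytic.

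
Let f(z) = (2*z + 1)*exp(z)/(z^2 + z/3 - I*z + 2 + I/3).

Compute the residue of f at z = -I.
Write f(z) = P(z)/Q(z) with P(z) = (2*z + 1)*exp(z) and Q(z) = z^2 + z/3 - I*z + 2 + I/3.
The denominator factors as Q(z) = (z + I)*(z + 1/3 - 2*I), so z = -I is a simple zero of Q and P is analytic there; z = -I is therefore a simple pole and
  Res(f, z₀) = P(z₀)/Q'(z₀).

Q'(z) = 2*z + 1/3 - I, so Q'(-I) = 1/3 - 3*I.
P(-I) = (1 - 2*I)*exp(-I).

Res(f, -I) = ((1 - 2*I)*exp(-I))/(1/3 - 3*I) = (57/82 + 21*I/82)*exp(-I)

Final answer: (57/82 + 21*I/82)*exp(-I)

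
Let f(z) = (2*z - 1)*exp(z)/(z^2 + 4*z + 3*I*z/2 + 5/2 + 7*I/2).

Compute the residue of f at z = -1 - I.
Write f(z) = P(z)/Q(z) with P(z) = (2*z - 1)*exp(z) and Q(z) = z^2 + 4*z + 3*I*z/2 + 5/2 + 7*I/2.
The denominator factors as Q(z) = (z + 1 + I)*(z + 3 + I/2), so z = -1 - I is a simple zero of Q and P is analytic there; z = -1 - I is therefore a simple pole and
  Res(f, z₀) = P(z₀)/Q'(z₀).

Q'(z) = 2*z + 4 + 3*I/2, so Q'(-1 - I) = 2 - I/2.
P(-1 - I) = (-3 - 2*I)*exp(-1 - I).

Res(f, -1 - I) = ((-3 - 2*I)*exp(-1 - I))/(2 - I/2) = (-20/17 - 22*I/17)*exp(-1 - I)

Final answer: (-20/17 - 22*I/17)*exp(-1 - I)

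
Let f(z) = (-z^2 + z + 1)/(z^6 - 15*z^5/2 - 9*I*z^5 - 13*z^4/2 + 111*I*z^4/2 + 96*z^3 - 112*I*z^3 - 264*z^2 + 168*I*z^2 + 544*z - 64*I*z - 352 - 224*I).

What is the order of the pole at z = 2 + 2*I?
4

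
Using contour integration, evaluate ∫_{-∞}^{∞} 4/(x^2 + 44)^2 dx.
Let f(z) = 4/(z^2 + 44)^2. The denominator has no real zeros and deg Q - deg P = 4 ≥ 2, so the integral of f over the upper semicircle |z| = R tends to 0 as R → ∞. Closing the contour in the upper half-plane,
  ∫_{-∞}^{∞} f(x) dx = 2πi · Σ Res(f, z_k)  over the poles with Im z_k > 0.

Zeros of the denominator: z^2 + 44 = 0 gives z = ±2*sqrt(11)*I.
Upper half-plane: z = 2*sqrt(11)*I (a pole of order 2).

Write f(z) = g(z)/(z - 2*sqrt(11)*I)^2 with g(z) = 4/(z + 2*sqrt(11)*I)^2. For a double pole, Res(f, z₀) = g'(z₀):
  g'(z) = -8/(z + 2*sqrt(11)*I)^3
  Res(f, 2*sqrt(11)*I) = g'(2*sqrt(11)*I) = -sqrt(11)*I/968

∫_{-∞}^{∞} f(x) dx = 2πi · (-sqrt(11)*I/968) = sqrt(11)*pi/484

Final answer: sqrt(11)*pi/484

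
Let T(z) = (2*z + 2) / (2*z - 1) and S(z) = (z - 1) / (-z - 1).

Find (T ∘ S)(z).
(T ∘ S)(z) = T(S(z)) = ((2)*S(z) + (2))/((2)*S(z) + (-1)). Multiply numerator and denominator by -z - 1:
  numerator:   (2)*(z - 1) + (2)*(-z - 1) = -4
  denominator: (2)*(z - 1) + (-1)*(-z - 1) = 3*z - 1
(T ∘ S)(z) = -4/(3*z - 1)

Final answer: -4/(3*z - 1)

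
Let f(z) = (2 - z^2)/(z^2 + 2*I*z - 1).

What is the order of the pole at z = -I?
Factor the denominator:
  z^2 + 2*I*z - 1 = (z + I)^2

The numerator P(z) = 2 - z^2 has P(-I) = 3 ≠ 0, so no factor of (z + I) cancels.
Near z = -I we can therefore write f(z) = g(z)/(z + I)^2 with g analytic at -I and g(-I) ≠ 0 (g is just the numerator).

Hence z = -I is a pole of order 2.

Final answer: 2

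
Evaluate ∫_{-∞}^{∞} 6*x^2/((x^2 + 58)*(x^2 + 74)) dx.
Let f(z) = 6*z^2/((z^2 + 58)*(z^2 + 74)). The denominator has no real zeros and deg Q - deg P = 2 ≥ 2, so the integral of f over the upper semicircle |z| = R tends to 0 as R → ∞. Closing the contour in the upper half-plane,
  ∫_{-∞}^{∞} f(x) dx = 2πi · Σ Res(f, z_k)  over the poles with Im z_k > 0.

Zeros of the denominator: z^2 + 74 = 0 gives z = ±sqrt(74)*I; z^2 + 58 = 0 gives z = ±sqrt(58)*I.
Upper half-plane: z = sqrt(58)*I, z = sqrt(74)*I (simple).

Each pole is a simple zero of Q(z) = z^4 + 132*z^2 + 4292, so Res(f, z₀) = P(z₀)/Q'(z₀) with P(z) = 6*z^2, Q'(z) = 4*z^3 + 264*z:
  Res(f, sqrt(58)*I) = (-348)/(32*sqrt(58)*I) = 3*sqrt(58)*I/16
  Res(f, sqrt(74)*I) = (-444)/(-32*sqrt(74)*I) = -3*sqrt(74)*I/16

Sum of residues: 3*I*(-sqrt(74) + sqrt(58))/16
∫_{-∞}^{∞} f(x) dx = 2πi · (3*I*(-sqrt(74) + sqrt(58))/16) = 3*pi*(-sqrt(58) + sqrt(74))/8

Final answer: 3*pi*(-sqrt(58) + sqrt(74))/8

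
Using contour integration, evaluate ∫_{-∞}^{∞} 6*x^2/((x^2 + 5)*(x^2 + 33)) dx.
Let f(z) = 6*z^2/((z^2 + 5)*(z^2 + 33)). The denominator has no real zeros and deg Q - deg P = 2 ≥ 2, so the integral of f over the upper semicircle |z| = R tends to 0 as R → ∞. Closing the contour in the upper half-plane,
  ∫_{-∞}^{∞} f(x) dx = 2πi · Σ Res(f, z_k)  over the poles with Im z_k > 0.

Zeros of the denominator: z^2 + 5 = 0 gives z = ±sqrt(5)*I; z^2 + 33 = 0 gives z = ±sqrt(33)*I.
Upper half-plane: z = sqrt(33)*I, z = sqrt(5)*I (simple).

Each pole is a simple zero of Q(z) = z^4 + 38*z^2 + 165, so Res(f, z₀) = P(z₀)/Q'(z₀) with P(z) = 6*z^2, Q'(z) = 4*z^3 + 76*z:
  Res(f, sqrt(33)*I) = (-198)/(-56*sqrt(33)*I) = -3*sqrt(33)*I/28
  Res(f, sqrt(5)*I) = (-30)/(56*sqrt(5)*I) = 3*sqrt(5)*I/28

Sum of residues: 3*I*(-sqrt(33) + sqrt(5))/28
∫_{-∞}^{∞} f(x) dx = 2πi · (3*I*(-sqrt(33) + sqrt(5))/28) = 3*pi*(-sqrt(5) + sqrt(33))/14

Final answer: 3*pi*(-sqrt(5) + sqrt(33))/14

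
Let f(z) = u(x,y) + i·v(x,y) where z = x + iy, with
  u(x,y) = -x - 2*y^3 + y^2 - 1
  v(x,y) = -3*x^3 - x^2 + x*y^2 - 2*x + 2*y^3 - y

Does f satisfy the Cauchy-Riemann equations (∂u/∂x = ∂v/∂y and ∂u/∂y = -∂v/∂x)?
∂u/∂x = -1
∂v/∂y = 2*x*y + 6*y^2 - 1
∂u/∂y = -6*y^2 + 2*y
∂v/∂x = -9*x^2 - 2*x + y^2 - 2
∂u/∂x ≠ ∂v/∂y and ∂u/∂y ≠ -∂v/∂x; the Cauchy-Riemann equations are not satisfied, so f is not analytic.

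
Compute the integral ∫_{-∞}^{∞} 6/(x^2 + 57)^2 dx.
Let f(z) = 6/(z^2 + 57)^2. The denominator has no real zeros and deg Q - deg P = 4 ≥ 2, so the integral of f over the upper semicircle |z| = R tends to 0 as R → ∞. Closing the contour in the upper half-plane,
  ∫_{-∞}^{∞} f(x) dx = 2πi · Σ Res(f, z_k)  over the poles with Im z_k > 0.

Zeros of the denominator: z^2 + 57 = 0 gives z = ±sqrt(57)*I.
Upper half-plane: z = sqrt(57)*I (a pole of order 2).

Write f(z) = g(z)/(z - sqrt(57)*I)^2 with g(z) = 6/(z + sqrt(57)*I)^2. For a double pole, Res(f, z₀) = g'(z₀):
  g'(z) = -12/(z + sqrt(57)*I)^3
  Res(f, sqrt(57)*I) = g'(sqrt(57)*I) = -sqrt(57)*I/2166

∫_{-∞}^{∞} f(x) dx = 2πi · (-sqrt(57)*I/2166) = sqrt(57)*pi/1083

Final answer: sqrt(57)*pi/1083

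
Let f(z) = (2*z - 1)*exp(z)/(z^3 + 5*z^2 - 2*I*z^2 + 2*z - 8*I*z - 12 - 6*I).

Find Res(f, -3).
(7/17 + 28*I/17)*exp(-3)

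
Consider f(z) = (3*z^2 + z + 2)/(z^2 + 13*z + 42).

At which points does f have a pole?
The singularities of f are the zeros of the denominator. Factoring,
  z^2 + 13*z + 42 = (z + 7)*(z + 6)
so the candidates are z = -7, z = -6.

Check the numerator P(z) = 3*z^2 + z + 2 at each one:
  P(-7) = 142 ≠ 0, so z = -7 is a (simple) pole.
  P(-6) = 104 ≠ 0, so z = -6 is a (simple) pole.

Poles of f: {-7, -6}

Final answer: {-7, -6}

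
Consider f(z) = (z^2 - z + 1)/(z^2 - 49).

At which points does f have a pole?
The singularities of f are the zeros of the denominator. Factoring,
  z^2 - 49 = (z - 7)*(z + 7)
so the candidates are z = 7, z = -7.

Check the numerator P(z) = z^2 - z + 1 at each one:
  P(7) = 43 ≠ 0, so z = 7 is a (simple) pole.
  P(-7) = 57 ≠ 0, so z = -7 is a (simple) pole.

Poles of f: {-7, 7}

Final answer: {-7, 7}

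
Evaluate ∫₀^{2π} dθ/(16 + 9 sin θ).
Call the integral J. The integrand is 2π-periodic and we integrate over a full period, so shifting θ does not change the value (θ → θ + π/2 turns sin θ into cos θ). Hence
  J = ∫₀^{2π} dθ/(16 + 9 cos θ).
Put z = e^{iθ}: then cos θ = (z + 1/z)/2, dθ = dz/(iz), and z runs once counterclockwise around |z| = 1:
  J = ∮_{|z|=1} 1/(16 + 9*(z + 1/z)/2) · dz/(iz) = (2/i) ∮_{|z|=1} dz/(9*z^2 + 32*z + 9).
The roots of 9*z^2 + 32*z + 9 are z = (-16 ± sqrt(16^2 - 9^2))/9, with sqrt(175) = 5*sqrt(7); their product is 1, so only z₊ = -16/9 + 5*sqrt(7)/9 lies inside the unit circle (z₋ = -16/9 - 5*sqrt(7)/9 lies outside).
z₊ is a simple zero of q(z) = 9*z^2 + 32*z + 9, so Res(1/q, z₊) = 1/q'(z₊) with q'(z) = 18*z + 32; and q'(z₊) = 9*(z₊ - z₋) = 10*sqrt(7).
Therefore J = (2/i) · 2πi · 1/(10*sqrt(7)) = 2*pi/(5*sqrt(7)) = 2*sqrt(7)*pi/35

Final answer: 2*sqrt(7)*pi/35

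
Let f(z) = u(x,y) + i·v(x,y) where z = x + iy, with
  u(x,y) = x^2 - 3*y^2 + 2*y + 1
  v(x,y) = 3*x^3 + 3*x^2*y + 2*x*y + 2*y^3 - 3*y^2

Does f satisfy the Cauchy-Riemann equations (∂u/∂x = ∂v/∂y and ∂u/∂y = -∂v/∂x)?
∂u/∂x = 2*x
∂v/∂y = 3*x^2 + 2*x + 6*y^2 - 6*y
∂u/∂y = 2 - 6*y
∂v/∂x = 9*x^2 + 6*x*y + 2*y
∂u/∂x ≠ ∂v/∂y and ∂u/∂y ≠ -∂v/∂x; the Cauchy-Riemann equations are not satisfied, so f is not analytic.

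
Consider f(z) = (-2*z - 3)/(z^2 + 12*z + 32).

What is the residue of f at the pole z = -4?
5/4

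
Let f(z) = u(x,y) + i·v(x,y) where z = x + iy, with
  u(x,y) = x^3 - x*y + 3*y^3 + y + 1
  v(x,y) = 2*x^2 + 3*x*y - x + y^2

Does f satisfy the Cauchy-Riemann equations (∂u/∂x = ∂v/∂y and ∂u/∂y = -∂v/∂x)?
∂u/∂x = 3*x^2 - y
∂v/∂y = 3*x + 2*y
∂u/∂y = -x + 9*y^2 + 1
∂v/∂x = 4*x + 3*y - 1
∂u/∂x ≠ ∂v/∂y and ∂u/∂y ≠ -∂v/∂x; the Cauchy-Riemann equations are not satisfied, so f is not analytic.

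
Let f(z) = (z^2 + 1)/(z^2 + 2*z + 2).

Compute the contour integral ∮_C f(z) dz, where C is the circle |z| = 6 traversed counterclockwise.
By the residue theorem, ∮_C f(z) dz = 2πi · (sum of the residues of f at the poles inside |z| = 6).

The denominator factors as (z + 1 - I)*(z + 1 + I), so the singularities of f are simple poles at z = -1 + I, z = -1 - I.
  |-1 + I|² = 2 < 36 = 6², so this pole is inside the contour.
  |-1 - I|² = 2 < 36 = 6², so this pole is inside the contour.

With P(z) = z^2 + 1 and Q(z) = z^2 + 2*z + 2, each pole is simple, so Res(f, z₀) = P(z₀)/Q'(z₀) with Q'(z) = 2*z + 2.
  Res(f, -1 + I) = P(-1 + I)/Q'(-1 + I) = (1 - 2*I)/(2*I) = -1 - I/2
  Res(f, -1 - I) = P(-1 - I)/Q'(-1 - I) = (1 + 2*I)/(-2*I) = -1 + I/2

Sum of residues inside C: -2
∮_C f(z) dz = 2πi · (-2) = -4*I*pi

Final answer: -4*I*pi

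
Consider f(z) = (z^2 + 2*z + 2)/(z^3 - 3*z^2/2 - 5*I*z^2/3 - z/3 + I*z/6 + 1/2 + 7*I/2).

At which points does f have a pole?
{-1 - I/3, 1 + 2*I, 3/2}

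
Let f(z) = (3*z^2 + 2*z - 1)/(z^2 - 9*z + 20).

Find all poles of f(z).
The singularities of f are the zeros of the denominator. Factoring,
  z^2 - 9*z + 20 = (z - 4)*(z - 5)
so the candidates are z = 4, z = 5.

Check the numerator P(z) = 3*z^2 + 2*z - 1 at each one:
  P(4) = 55 ≠ 0, so z = 4 is a (simple) pole.
  P(5) = 84 ≠ 0, so z = 5 is a (simple) pole.

Poles of f: {4, 5}

Final answer: {4, 5}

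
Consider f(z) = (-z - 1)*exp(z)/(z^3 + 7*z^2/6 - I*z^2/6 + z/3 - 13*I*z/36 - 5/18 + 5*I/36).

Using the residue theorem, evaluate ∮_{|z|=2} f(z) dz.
By the residue theorem, ∮_C f(z) dz = 2πi · (sum of the residues of f at the poles inside |z| = 2).

The denominator factors as (z - 1/3)*(z + 1/2 - 2*I/3)*(z + 1 + I/2), so the singularities of f are simple poles at z = 1/3, z = -1/2 + 2*I/3, z = -1 - I/2.
  |1/3|² = 1/9 < 4 = 2², so this pole is inside the contour.
  |-1/2 + 2*I/3|² = 25/36 < 4 = 2², so this pole is inside the contour.
  |-1 - I/2|² = 5/4 < 4 = 2², so this pole is inside the contour.

With P(z) = (-z - 1)*exp(z) and Q(z) = z^3 + 7*z^2/6 - I*z^2/6 + z/3 - 13*I*z/36 - 5/18 + 5*I/36, each pole is simple, so Res(f, z₀) = P(z₀)/Q'(z₀) with Q'(z) = 3*z^2 + 7*z/3 - I*z/3 + 1/3 - 13*I/36.
  Res(f, 1/3) = P(1/3)/Q'(1/3) = (-4*exp(1/3)/3)/(13/9 - 17*I/36) = (-2496/2993 - 816*I/2993)*exp(1/3)
  Res(f, -1/2 + 2*I/3) = P(-1/2 + 2*I/3)/Q'(-1/2 + 2*I/3) = ((-1/2 - 2*I/3)*exp(-1/2 + 2*I/3))/(-43/36 - 23*I/36) = (663/1189 + 309*I/1189)*exp(-1/2 + 2*I/3)
  Res(f, -1 - I/2) = P(-1 - I/2)/Q'(-1 - I/2) = (I*exp(-1 - I/2)/2)/(1/12 + 65*I/36) = (585/2117 + 27*I/2117)*exp(-1 - I/2)

Sum of residues inside C: (-2496/2993 - 816*I/2993)*exp(1/3) + (585/2117 + 27*I/2117)*exp(-1 - I/2) + (663/1189 + 309*I/1189)*exp(-1/2 + 2*I/3)
∮_C f(z) dz = 2πi · ((-2496/2993 - 816*I/2993)*exp(1/3) + (585/2117 + 27*I/2117)*exp(-1 - I/2) + (663/1189 + 309*I/1189)*exp(-1/2 + 2*I/3)) = pi*(1632/2993 - 4992*I/2993)*exp(1/3) + pi*(-54/2117 + 1170*I/2117)*exp(-1 - I/2) + pi*(-618/1189 + 1326*I/1189)*exp(-1/2 + 2*I/3)

Final answer: pi*(1632/2993 - 4992*I/2993)*exp(1/3) + pi*(-54/2117 + 1170*I/2117)*exp(-1 - I/2) + pi*(-618/1189 + 1326*I/1189)*exp(-1/2 + 2*I/3)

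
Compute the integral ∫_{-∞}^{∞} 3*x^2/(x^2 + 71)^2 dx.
3*sqrt(71)*pi/142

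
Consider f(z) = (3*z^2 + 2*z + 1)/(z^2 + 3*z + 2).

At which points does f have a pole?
{-2, -1}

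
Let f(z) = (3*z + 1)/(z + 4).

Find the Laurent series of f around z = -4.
Put w = z - (-4), i.e. z = w - 4. The denominator is w, so it suffices to rewrite the numerator in powers of w.

P(z) = 3*z + 1
P(w - 4) = -11 + 3*w

Dividing each term by w:
  f = -11/w + 3

Substituting back w = z + 4:
  f(z) = -11/(z + 4) + 3

The series is finite because the numerator is a polynomial; the negative powers form the principal part, and the coefficient of 1/(z + 4) gives Res(f, -4) = -11.

Final answer: -11/(z + 4) + 3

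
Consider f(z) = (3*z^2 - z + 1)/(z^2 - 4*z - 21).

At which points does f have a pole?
The singularities of f are the zeros of the denominator. Factoring,
  z^2 - 4*z - 21 = (z - 7)*(z + 3)
so the candidates are z = 7, z = -3.

Check the numerator P(z) = 3*z^2 - z + 1 at each one:
  P(7) = 141 ≠ 0, so z = 7 is a (simple) pole.
  P(-3) = 31 ≠ 0, so z = -3 is a (simple) pole.

Poles of f: {-3, 7}

Final answer: {-3, 7}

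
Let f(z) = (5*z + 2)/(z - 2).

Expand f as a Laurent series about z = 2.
Put w = z - (2), i.e. z = w + 2. The denominator is w, so it suffices to rewrite the numerator in powers of w.

P(z) = 5*z + 2
P(w + 2) = 12 + 5*w

Dividing each term by w:
  f = 12/w + 5

Substituting back w = z - 2:
  f(z) = 12/(z - 2) + 5

The series is finite because the numerator is a polynomial; the negative powers form the principal part, and the coefficient of 1/(z - 2) gives Res(f, 2) = 12.

Final answer: 12/(z - 2) + 5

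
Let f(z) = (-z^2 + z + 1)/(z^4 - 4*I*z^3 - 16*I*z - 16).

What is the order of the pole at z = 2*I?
Factor the denominator:
  z^4 - 4*I*z^3 - 16*I*z - 16 = (z - 2*I)^3*(z + 2*I)

The numerator P(z) = -z^2 + z + 1 has P(2*I) = 5 + 2*I ≠ 0, so no factor of (z - 2*I) cancels.
Near z = 2*I we can therefore write f(z) = g(z)/(z - 2*I)^3 with g analytic at 2*I and g(2*I) ≠ 0 (g is the numerator divided by the remaining denominator factors).

Hence z = 2*I is a pole of order 3.

Final answer: 3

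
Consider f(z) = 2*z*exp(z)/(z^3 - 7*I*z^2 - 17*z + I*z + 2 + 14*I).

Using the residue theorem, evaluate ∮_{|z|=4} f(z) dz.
By the residue theorem, ∮_C f(z) dz = 2πi · (sum of the residues of f at the poles inside |z| = 4).

The denominator factors as (z + 1 - 3*I)*(z - 2*I)*(z - 1 - 2*I), so the singularities of f are simple poles at z = -1 + 3*I, z = 2*I, z = 1 + 2*I.
  |-1 + 3*I|² = 10 < 16 = 4², so this pole is inside the contour.
  |2*I|² = 4 < 16 = 4², so this pole is inside the contour.
  |1 + 2*I|² = 5 < 16 = 4², so this pole is inside the contour.

With P(z) = 2*z*exp(z) and Q(z) = z^3 - 7*I*z^2 - 17*z + I*z + 2 + 14*I, each pole is simple, so Res(f, z₀) = P(z₀)/Q'(z₀) with Q'(z) = 3*z^2 - 14*I*z - 17 + I.
  Res(f, -1 + 3*I) = P(-1 + 3*I)/Q'(-1 + 3*I) = ((-2 + 6*I)*exp(-1 + 3*I))/(1 - 3*I) = -2*exp(-1 + 3*I)
  Res(f, 2*I) = P(2*I)/Q'(2*I) = (4*I*exp(2*I))/(-1 + I) = (2 - 2*I)*exp(2*I)
  Res(f, 1 + 2*I) = P(1 + 2*I)/Q'(1 + 2*I) = ((2 + 4*I)*exp(1 + 2*I))/(2 - I) = 2*I*exp(1 + 2*I)

Sum of residues inside C: 2*I*exp(1 + 2*I) - 2*exp(-1 + 3*I) + (2 - 2*I)*exp(2*I)
∮_C f(z) dz = 2πi · (2*I*exp(1 + 2*I) - 2*exp(-1 + 3*I) + (2 - 2*I)*exp(2*I)) = -4*pi*exp(1 + 2*I) - 4*I*pi*exp(-1 + 3*I) + pi*(4 + 4*I)*exp(2*I)

Final answer: -4*pi*exp(1 + 2*I) - 4*I*pi*exp(-1 + 3*I) + pi*(4 + 4*I)*exp(2*I)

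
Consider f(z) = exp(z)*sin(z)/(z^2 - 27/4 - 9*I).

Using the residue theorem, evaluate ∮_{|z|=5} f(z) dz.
By the residue theorem, ∮_C f(z) dz = 2πi · (sum of the residues of f at the poles inside |z| = 5).

The denominator factors as (z + 3 + 3*I/2)*(z - 3 - 3*I/2), so the singularities of f are simple poles at z = -3 - 3*I/2, z = 3 + 3*I/2.
  |-3 - 3*I/2|² = 45/4 < 25 = 5², so this pole is inside the contour.
  |3 + 3*I/2|² = 45/4 < 25 = 5², so this pole is inside the contour.

With P(z) = exp(z)*sin(z) and Q(z) = z^2 - 27/4 - 9*I, each pole is simple, so Res(f, z₀) = P(z₀)/Q'(z₀) with Q'(z) = 2*z.
  Res(f, -3 - 3*I/2) = P(-3 - 3*I/2)/Q'(-3 - 3*I/2) = (-exp(-3 - 3*I/2)*sin(3 + 3*I/2))/(-6 - 3*I) = (2/15 - I/15)*exp(-3 - 3*I/2)*sin(3 + 3*I/2)
  Res(f, 3 + 3*I/2) = P(3 + 3*I/2)/Q'(3 + 3*I/2) = (exp(3 + 3*I/2)*sin(3 + 3*I/2))/(6 + 3*I) = (2/15 - I/15)*exp(3 + 3*I/2)*sin(3 + 3*I/2)

Sum of residues inside C: (2/15 - I/15)*exp(3 + 3*I/2)*sin(3 + 3*I/2) + (2/15 - I/15)*exp(-3 - 3*I/2)*sin(3 + 3*I/2)
∮_C f(z) dz = 2πi · ((2/15 - I/15)*exp(3 + 3*I/2)*sin(3 + 3*I/2) + (2/15 - I/15)*exp(-3 - 3*I/2)*sin(3 + 3*I/2)) = pi*(2/15 + 4*I/15)*exp(-3 - 3*I/2)*sin(3 + 3*I/2) + pi*(2/15 + 4*I/15)*exp(3 + 3*I/2)*sin(3 + 3*I/2)

Final answer: pi*(2/15 + 4*I/15)*exp(-3 - 3*I/2)*sin(3 + 3*I/2) + pi*(2/15 + 4*I/15)*exp(3 + 3*I/2)*sin(3 + 3*I/2)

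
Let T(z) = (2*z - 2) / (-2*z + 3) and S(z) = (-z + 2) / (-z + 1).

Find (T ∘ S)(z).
(T ∘ S)(z) = T(S(z)) = ((2)*S(z) + (-2))/((-2)*S(z) + (3)). Multiply numerator and denominator by -z + 1:
  numerator:   (2)*(-z + 2) + (-2)*(-z + 1) = 2
  denominator: (-2)*(-z + 2) + (3)*(-z + 1) = -z - 1
(T ∘ S)(z) = 2/(-z - 1) = -2/(z + 1)

Final answer: -2/(z + 1)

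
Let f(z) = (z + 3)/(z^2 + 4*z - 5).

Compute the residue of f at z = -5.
1/3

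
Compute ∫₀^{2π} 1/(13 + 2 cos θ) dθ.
Let J = ∫₀^{2π} dθ/(13 + 2 cos θ).
Put z = e^{iθ}: then cos θ = (z + 1/z)/2, dθ = dz/(iz), and z runs once counterclockwise around |z| = 1:
  J = ∮_{|z|=1} 1/(13 + 2*(z + 1/z)/2) · dz/(iz) = (2/i) ∮_{|z|=1} dz/(2*z^2 + 26*z + 2).
The roots of 2*z^2 + 26*z + 2 are z = (-13 ± sqrt(13^2 - 2^2))/2, with sqrt(165) = sqrt(165); their product is 1, so only z₊ = -13/2 + sqrt(165)/2 lies inside the unit circle (z₋ = -13/2 - sqrt(165)/2 lies outside).
z₊ is a simple zero of q(z) = 2*z^2 + 26*z + 2, so Res(1/q, z₊) = 1/q'(z₊) with q'(z) = 4*z + 26; and q'(z₊) = 2*(z₊ - z₋) = 2*sqrt(165).
Therefore J = (2/i) · 2πi · 1/(2*sqrt(165)) = 2*pi/(sqrt(165)) = 2*sqrt(165)*pi/165

Final answer: 2*sqrt(165)*pi/165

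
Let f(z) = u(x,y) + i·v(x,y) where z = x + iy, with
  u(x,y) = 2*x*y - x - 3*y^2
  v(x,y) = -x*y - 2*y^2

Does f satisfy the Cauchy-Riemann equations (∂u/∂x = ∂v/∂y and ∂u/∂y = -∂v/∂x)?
∂u/∂x = 2*y - 1
∂v/∂y = -x - 4*y
∂u/∂y = 2*x - 6*y
∂v/∂x = -y
∂u/∂x ≠ ∂v/∂y and ∂u/∂y ≠ -∂v/∂x; the Cauchy-Riemann equations are not satisfied, so f is not analytic.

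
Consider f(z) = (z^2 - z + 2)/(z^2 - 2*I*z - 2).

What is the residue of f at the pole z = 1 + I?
Write f(z) = P(z)/Q(z) with P(z) = z^2 - z + 2 and Q(z) = z^2 - 2*I*z - 2.
The denominator factors as Q(z) = (z + 1 - I)*(z - 1 - I), so z = 1 + I is a simple zero of Q and P is analytic there; z = 1 + I is therefore a simple pole and
  Res(f, z₀) = P(z₀)/Q'(z₀).

Q'(z) = 2*z - 2*I, so Q'(1 + I) = 2.
P(1 + I) = 1 + I.

Res(f, 1 + I) = (1 + I)/(2) = 1/2 + I/2

Final answer: 1/2 + I/2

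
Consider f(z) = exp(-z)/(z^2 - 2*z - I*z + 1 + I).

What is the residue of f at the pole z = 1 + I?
-I*exp(-1 - I)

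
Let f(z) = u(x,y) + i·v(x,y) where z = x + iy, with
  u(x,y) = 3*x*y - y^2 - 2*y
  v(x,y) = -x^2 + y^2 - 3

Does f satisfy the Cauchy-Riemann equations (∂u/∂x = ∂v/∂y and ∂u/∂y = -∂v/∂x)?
∂u/∂x = 3*y
∂v/∂y = 2*y
∂u/∂y = 3*x - 2*y - 2
∂v/∂x = -2*x
∂u/∂x ≠ ∂v/∂y and ∂u/∂y ≠ -∂v/∂x; the Cauchy-Riemann equations are not satisfied, so f is not analytic.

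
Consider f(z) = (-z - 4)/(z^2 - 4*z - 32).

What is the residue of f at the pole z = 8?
Write f(z) = P(z)/Q(z) with P(z) = -z - 4 and Q(z) = z^2 - 4*z - 32.
The denominator factors as Q(z) = (z - 8)*(z + 4), so z = 8 is a simple zero of Q and P is analytic there; z = 8 is therefore a simple pole and
  Res(f, z₀) = P(z₀)/Q'(z₀).

Q'(z) = 2*z - 4, so Q'(8) = 12.
P(8) = -12.

Res(f, 8) = (-12)/(12) = -1

Final answer: -1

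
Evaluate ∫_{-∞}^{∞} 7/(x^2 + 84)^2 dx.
Let f(z) = 7/(z^2 + 84)^2. The denominator has no real zeros and deg Q - deg P = 4 ≥ 2, so the integral of f over the upper semicircle |z| = R tends to 0 as R → ∞. Closing the contour in the upper half-plane,
  ∫_{-∞}^{∞} f(x) dx = 2πi · Σ Res(f, z_k)  over the poles with Im z_k > 0.

Zeros of the denominator: z^2 + 84 = 0 gives z = ±2*sqrt(21)*I.
Upper half-plane: z = 2*sqrt(21)*I (a pole of order 2).

Write f(z) = g(z)/(z - 2*sqrt(21)*I)^2 with g(z) = 7/(z + 2*sqrt(21)*I)^2. For a double pole, Res(f, z₀) = g'(z₀):
  g'(z) = -14/(z + 2*sqrt(21)*I)^3
  Res(f, 2*sqrt(21)*I) = g'(2*sqrt(21)*I) = -sqrt(21)*I/2016

∫_{-∞}^{∞} f(x) dx = 2πi · (-sqrt(21)*I/2016) = sqrt(21)*pi/1008

Final answer: sqrt(21)*pi/1008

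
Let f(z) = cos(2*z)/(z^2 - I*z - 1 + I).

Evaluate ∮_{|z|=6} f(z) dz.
pi*(-2/5 + 4*I/5)*cos(2) + pi*(2/5 - 4*I/5)*cos(2 - 2*I)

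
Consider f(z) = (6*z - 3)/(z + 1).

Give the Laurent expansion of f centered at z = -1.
Put w = z - (-1), i.e. z = w - 1. The denominator is w, so it suffices to rewrite the numerator in powers of w.

P(z) = 6*z - 3
P(w - 1) = -9 + 6*w

Dividing each term by w:
  f = -9/w + 6

Substituting back w = z + 1:
  f(z) = -9/(z + 1) + 6

The series is finite because the numerator is a polynomial; the negative powers form the principal part, and the coefficient of 1/(z + 1) gives Res(f, -1) = -9.

Final answer: -9/(z + 1) + 6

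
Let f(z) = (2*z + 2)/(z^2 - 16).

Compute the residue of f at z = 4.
Write f(z) = P(z)/Q(z) with P(z) = 2*z + 2 and Q(z) = z^2 - 16.
The denominator factors as Q(z) = (z + 4)*(z - 4), so z = 4 is a simple zero of Q and P is analytic there; z = 4 is therefore a simple pole and
  Res(f, z₀) = P(z₀)/Q'(z₀).

Q'(z) = 2*z, so Q'(4) = 8.
P(4) = 10.

Res(f, 4) = (10)/(8) = 5/4

Final answer: 5/4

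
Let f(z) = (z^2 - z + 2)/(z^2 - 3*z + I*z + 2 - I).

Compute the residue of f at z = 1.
Write f(z) = P(z)/Q(z) with P(z) = z^2 - z + 2 and Q(z) = z^2 - 3*z + I*z + 2 - I.
The denominator factors as Q(z) = (z - 2 + I)*(z - 1), so z = 1 is a simple zero of Q and P is analytic there; z = 1 is therefore a simple pole and
  Res(f, z₀) = P(z₀)/Q'(z₀).

Q'(z) = 2*z - 3 + I, so Q'(1) = -1 + I.
P(1) = 2.

Res(f, 1) = (2)/(-1 + I) = -1 - I

Final answer: -1 - I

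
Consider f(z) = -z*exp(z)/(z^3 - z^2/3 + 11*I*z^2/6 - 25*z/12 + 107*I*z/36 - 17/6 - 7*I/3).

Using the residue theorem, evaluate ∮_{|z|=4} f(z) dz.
By the residue theorem, ∮_C f(z) dz = 2πi · (sum of the residues of f at the poles inside |z| = 4).

The denominator factors as (z - 3/2 + 3*I/2)*(z + 3/2 - 2*I/3)*(z - 1/3 + I), so the singularities of f are simple poles at z = 3/2 - 3*I/2, z = -3/2 + 2*I/3, z = 1/3 - I.
  |3/2 - 3*I/2|² = 9/2 < 16 = 4², so this pole is inside the contour.
  |-3/2 + 2*I/3|² = 97/36 < 16 = 4², so this pole is inside the contour.
  |1/3 - I|² = 10/9 < 16 = 4², so this pole is inside the contour.

With P(z) = -z*exp(z) and Q(z) = z^3 - z^2/3 + 11*I*z^2/6 - 25*z/12 + 107*I*z/36 - 17/6 - 7*I/3, each pole is simple, so Res(f, z₀) = P(z₀)/Q'(z₀) with Q'(z) = 3*z^2 - 2*z/3 + 11*I*z/3 - 25/12 + 107*I/36.
  Res(f, 3/2 - 3*I/2) = P(3/2 - 3*I/2)/Q'(3/2 - 3*I/2) = ((-3/2 + 3*I/2)*exp(3/2 - 3*I/2))/(29/12 - 145*I/36) = (-216/493 - 54*I/493)*exp(3/2 - 3*I/2)
  Res(f, -3/2 + 2*I/3) = P(-3/2 + 2*I/3)/Q'(-3/2 + 2*I/3) = ((3/2 - 2*I/3)*exp(-3/2 + 2*I/3))/(17/9 - 323*I/36) = (672/6409 + 930*I/6409)*exp(-3/2 + 2*I/3)
  Res(f, 1/3 - I) = P(1/3 - I)/Q'(1/3 - I) = ((-1/3 + I)*exp(1/3 - I))/(-47/36 + 103*I/36) = (2136/6409 - 228*I/6409)*exp(1/3 - I)

Sum of residues inside C: (2136/6409 - 228*I/6409)*exp(1/3 - I) + (672/6409 + 930*I/6409)*exp(-3/2 + 2*I/3) + (-216/493 - 54*I/493)*exp(3/2 - 3*I/2)
∮_C f(z) dz = 2πi · ((2136/6409 - 228*I/6409)*exp(1/3 - I) + (672/6409 + 930*I/6409)*exp(-3/2 + 2*I/3) + (-216/493 - 54*I/493)*exp(3/2 - 3*I/2)) = pi*(108/493 - 432*I/493)*exp(3/2 - 3*I/2) + pi*(-1860/6409 + 1344*I/6409)*exp(-3/2 + 2*I/3) + pi*(456/6409 + 4272*I/6409)*exp(1/3 - I)

Final answer: pi*(108/493 - 432*I/493)*exp(3/2 - 3*I/2) + pi*(-1860/6409 + 1344*I/6409)*exp(-3/2 + 2*I/3) + pi*(456/6409 + 4272*I/6409)*exp(1/3 - I)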